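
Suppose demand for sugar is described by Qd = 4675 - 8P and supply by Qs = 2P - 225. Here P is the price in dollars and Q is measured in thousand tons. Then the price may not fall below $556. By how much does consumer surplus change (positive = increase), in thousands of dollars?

-32406

In a free market, 4675 - 8P = 2P - 225 gives the equilibrium P* = 490, Q* = 755.
Because the floor (556) lies above the market-clearing price, it is binding.
At P = 556: Qd = 4675 - 8·556 = 227 and Qs = 2·556 - 225 = 887.
Consumer surplus without the control is ½ · (584.375 - 490) · 755 = 35626.5625.
With the floor, consumers buy 227 units at 556, so CS = ½ · (584.375 - 556) · 227 = 3220.5625.
Change in consumer surplus = 3220.5625 - 35626.5625 = -32406.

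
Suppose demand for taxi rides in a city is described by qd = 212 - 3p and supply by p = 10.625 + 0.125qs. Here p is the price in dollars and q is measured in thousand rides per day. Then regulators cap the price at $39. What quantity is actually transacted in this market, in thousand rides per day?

Rearranging supply gives qs = 8p - 85. Setting quantity demanded equal to quantity supplied, 212 - 3p = 8p - 85, gives p* = 27 and q* = 131.
Since 39 is above p* = 27, the ceiling does not bind and the free-market outcome prevails.

131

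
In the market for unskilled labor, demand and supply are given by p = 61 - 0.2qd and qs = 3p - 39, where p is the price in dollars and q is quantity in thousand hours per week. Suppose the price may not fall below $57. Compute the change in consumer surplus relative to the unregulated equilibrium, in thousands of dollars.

-770

Rearranging demand gives qd = 305 - 5p. In a free market, 305 - 5p = 3p - 39 gives the equilibrium p* = 43, q* = 90.
Because the floor (57) lies above the market-clearing price, it is binding.
At p = 57: qd = 305 - 5·57 = 20 and qs = 3·57 - 39 = 132.
Consumer surplus without the control is ½ · (61 - 43) · 90 = 810.
With the floor, consumers buy 20 units at 57, so CS = ½ · (61 - 57) · 20 = 40.
Change in consumer surplus = 40 - 810 = -770.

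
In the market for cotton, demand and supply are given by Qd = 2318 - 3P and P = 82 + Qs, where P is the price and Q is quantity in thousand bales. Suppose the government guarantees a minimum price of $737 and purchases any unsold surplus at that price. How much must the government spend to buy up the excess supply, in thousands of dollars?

Rearranging supply gives Qs = P - 82. Equilibrium: 2318 - 3P = P - 82, so 2400 = 4P and P* = 600, Q* = 518.
Because the floor (737) lies above the market-clearing price, it is binding.
At P = 737: Qd = 2318 - 3·737 = 107 and Qs = 737 - 82 = 655.
Surplus = Qs - Qd = 548.
Government expenditure = surplus × support price = 548 × 737 = 403876.

403876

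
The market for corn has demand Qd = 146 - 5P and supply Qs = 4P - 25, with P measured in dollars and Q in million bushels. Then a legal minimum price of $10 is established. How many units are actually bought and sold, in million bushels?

Without the control the market clears where 146 - 5P = 4P - 25, i.e. P* = 19 and Q* = 51.
Since 10 is below P* = 19, the floor does not bind and the free-market outcome prevails.

51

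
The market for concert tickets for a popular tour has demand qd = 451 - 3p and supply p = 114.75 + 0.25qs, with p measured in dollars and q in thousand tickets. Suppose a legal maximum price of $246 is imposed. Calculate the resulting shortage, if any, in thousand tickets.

Rearranging supply gives qs = 4p - 459. Without the control the market clears where 451 - 3p = 4p - 459, i.e. p* = 130 and q* = 61.
The ceiling of 246 is above the equilibrium price 130, so it is not binding; the market clears at p* = 130, q* = 61.
Since the control does not bind, there is no shortage.

0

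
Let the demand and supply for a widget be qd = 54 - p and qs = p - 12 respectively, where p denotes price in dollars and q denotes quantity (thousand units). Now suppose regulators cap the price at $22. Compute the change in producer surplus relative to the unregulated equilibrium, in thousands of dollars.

-170.5

Setting quantity demanded equal to quantity supplied, 54 - p = p - 12, gives p* = 33 and q* = 21.
Because the ceiling (22) lies below the market-clearing price, it is binding.
At p = 22: qd = 54 - 22 = 32 and qs = 22 - 12 = 10.
Producer surplus without the control is ½ · (33 - 12) · 21 = 220.5.
With the ceiling, producers sell 10 units at 22, so PS = ½ · (22 - 12) · 10 = 50.
Change in producer surplus = 50 - 220.5 = -170.5.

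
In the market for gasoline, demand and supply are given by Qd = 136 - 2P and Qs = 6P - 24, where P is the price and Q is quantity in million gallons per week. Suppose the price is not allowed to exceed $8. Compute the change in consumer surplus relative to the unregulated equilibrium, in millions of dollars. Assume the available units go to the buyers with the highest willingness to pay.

Equilibrium: 136 - 2P = 6P - 24, so 160 = 8P and P* = 20, Q* = 96.
Since 8 < 20, the ceiling is binding.
At P = 8: Qd = 136 - 2·8 = 120 and Qs = 6·8 - 24 = 24.
Consumer surplus without the control is ½ · (68 - 20) · 96 = 2304.
With the ceiling, 24 units are sold at 8 (assume they go to the highest-value buyers). The demand price at Q = 24 is 56, so CS = ½ · [(68 - 8) + (56 - 8)] · 24 = 1296.
Change in consumer surplus = 1296 - 2304 = -1008.

-1008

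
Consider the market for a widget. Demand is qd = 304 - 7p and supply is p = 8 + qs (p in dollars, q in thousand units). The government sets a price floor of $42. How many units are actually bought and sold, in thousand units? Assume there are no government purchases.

Rearranging supply gives qs = p - 8. Setting quantity demanded equal to quantity supplied, 304 - 7p = p - 8, gives p* = 39 and q* = 31.
Because the floor (42) lies above the market-clearing price, it is binding.
At p = 42: qd = 304 - 7·42 = 10 and qs = 42 - 8 = 34.
The quantity actually transacted is the short side, demand: 10.

10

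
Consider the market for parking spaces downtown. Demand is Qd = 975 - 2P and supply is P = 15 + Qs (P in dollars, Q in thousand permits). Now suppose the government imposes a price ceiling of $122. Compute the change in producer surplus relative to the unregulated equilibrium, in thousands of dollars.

-43888

Rearranging supply gives Qs = P - 15. Without the control the market clears where 975 - 2P = P - 15, i.e. P* = 330 and Q* = 315.
Since 122 < 330, the ceiling is binding.
At P = 122: Qd = 975 - 2·122 = 731 and Qs = 122 - 15 = 107.
Producer surplus without the control is ½ · (330 - 15) · 315 = 49612.5.
With the ceiling, producers sell 107 units at 122, so PS = ½ · (122 - 15) · 107 = 5724.5.
Change in producer surplus = 5724.5 - 49612.5 = -43888.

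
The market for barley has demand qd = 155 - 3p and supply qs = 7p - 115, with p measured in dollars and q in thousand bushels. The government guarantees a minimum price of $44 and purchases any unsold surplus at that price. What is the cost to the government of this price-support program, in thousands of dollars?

Equilibrium: 155 - 3p = 7p - 115, so 270 = 10p and p* = 27, q* = 74.
Because the floor (44) lies above the market-clearing price, it is binding.
At p = 44: qd = 155 - 3·44 = 23 and qs = 7·44 - 115 = 193.
Surplus = qs - qd = 170.
Government expenditure = surplus × support price = 170 × 44 = 7480.

7480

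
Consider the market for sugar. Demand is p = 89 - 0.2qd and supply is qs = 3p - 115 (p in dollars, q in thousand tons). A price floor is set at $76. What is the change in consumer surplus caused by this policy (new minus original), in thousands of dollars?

Rearranging demand gives qd = 445 - 5p. Without the control the market clears where 445 - 5p = 3p - 115, i.e. p* = 70 and q* = 95.
Because the floor (76) lies above the market-clearing price, it is binding.
At p = 76: qd = 445 - 5·76 = 65 and qs = 3·76 - 115 = 113.
Consumer surplus without the control is ½ · (89 - 70) · 95 = 902.5.
With the floor, consumers buy 65 units at 76, so CS = ½ · (89 - 76) · 65 = 422.5.
Change in consumer surplus = 422.5 - 902.5 = -480.

-480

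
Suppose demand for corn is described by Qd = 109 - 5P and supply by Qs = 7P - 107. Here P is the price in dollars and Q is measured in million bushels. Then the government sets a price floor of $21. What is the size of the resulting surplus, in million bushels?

36

Without the control the market clears where 109 - 5P = 7P - 107, i.e. P* = 18 and Q* = 19.
The floor of 21 is above the equilibrium price 18, so it binds.
At P = 21: Qd = 109 - 5·21 = 4 and Qs = 7·21 - 107 = 40.
Surplus = Qs - Qd = 40 - 4 = 36.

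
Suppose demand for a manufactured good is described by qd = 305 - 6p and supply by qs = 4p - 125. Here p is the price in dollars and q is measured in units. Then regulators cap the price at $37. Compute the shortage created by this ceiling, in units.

60

In a free market, 305 - 6p = 4p - 125 gives the equilibrium p* = 43, q* = 47.
Because the ceiling (37) lies below the market-clearing price, it is binding.
At p = 37: qd = 305 - 6·37 = 83 and qs = 4·37 - 125 = 23.
Shortage = qd - qs = 83 - 23 = 60.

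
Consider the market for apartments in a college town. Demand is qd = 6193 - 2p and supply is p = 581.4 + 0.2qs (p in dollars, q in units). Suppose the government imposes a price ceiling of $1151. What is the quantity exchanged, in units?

2848

Rearranging supply gives qs = 5p - 2907. Equilibrium: 6193 - 2p = 5p - 2907, so 9100 = 7p and p* = 1300, q* = 3593.
Since 1151 < 1300, the ceiling is binding.
At p = 1151: qd = 6193 - 2·1151 = 3891 and qs = 5·1151 - 2907 = 2848.
The quantity actually transacted is the short side, supply: 2848.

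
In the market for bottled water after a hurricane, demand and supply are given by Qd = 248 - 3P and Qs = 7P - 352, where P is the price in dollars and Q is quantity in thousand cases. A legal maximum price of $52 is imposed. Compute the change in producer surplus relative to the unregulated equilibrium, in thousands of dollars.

-320

Equilibrium: 248 - 3P = 7P - 352, so 600 = 10P and P* = 60, Q* = 68.
Because the ceiling (52) lies below the market-clearing price, it is binding.
At P = 52: Qd = 248 - 3·52 = 92 and Qs = 7·52 - 352 = 12.
Producer surplus without the control is ½ · (60 - 352/7) · 68 = 2312/7.
With the ceiling, producers sell 12 units at 52, so PS = ½ · (52 - 352/7) · 12 = 72/7.
Change in producer surplus = 72/7 - 2312/7 = -320.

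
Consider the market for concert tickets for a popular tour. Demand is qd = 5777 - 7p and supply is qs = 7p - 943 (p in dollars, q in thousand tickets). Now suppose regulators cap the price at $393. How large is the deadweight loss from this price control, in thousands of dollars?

52983

Equilibrium: 5777 - 7p = 7p - 943, so 6720 = 14p and p* = 480, q* = 2417.
The ceiling of 393 is below the equilibrium price 480, so it binds.
At p = 393: qd = 5777 - 7·393 = 3026 and qs = 7·393 - 943 = 1808.
Quantity traded falls to 1808. At q = 1808 the demand price is (5777 - 1808)/7 = 567 and the supply price is (943 + 1808)/7 = 393.
Deadweight loss = ½ · (567 - 393) · (2417 - 1808) = ½ · 174 · 609 = 52983.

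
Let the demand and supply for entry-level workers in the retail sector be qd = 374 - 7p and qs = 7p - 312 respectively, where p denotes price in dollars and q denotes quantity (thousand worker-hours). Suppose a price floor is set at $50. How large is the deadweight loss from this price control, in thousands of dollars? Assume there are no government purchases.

7

Setting quantity demanded equal to quantity supplied, 374 - 7p = 7p - 312, gives p* = 49 and q* = 31.
Because the floor (50) lies above the market-clearing price, it is binding.
At p = 50: qd = 374 - 7·50 = 24 and qs = 7·50 - 312 = 38.
Quantity traded falls to 24. At q = 24 the demand price is (374 - 24)/7 = 50 and the supply price is (312 + 24)/7 = 48.
Deadweight loss = ½ · (50 - 48) · (31 - 24) = ½ · 2 · 7 = 7.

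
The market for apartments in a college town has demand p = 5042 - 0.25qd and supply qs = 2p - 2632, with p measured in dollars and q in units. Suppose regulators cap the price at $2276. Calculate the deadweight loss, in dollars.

Rearranging demand gives qd = 20168 - 4p. Equilibrium: 20168 - 4p = 2p - 2632, so 22800 = 6p and p* = 3800, q* = 4968.
Because the ceiling (2276) lies below the market-clearing price, it is binding.
At p = 2276: qd = 20168 - 4·2276 = 11064 and qs = 2·2276 - 2632 = 1920.
Quantity traded falls to 1920. At q = 1920 the demand price is (20168 - 1920)/4 = 4562 and the supply price is (2632 + 1920)/2 = 2276.
Deadweight loss = ½ · (4562 - 2276) · (4968 - 1920) = ½ · 2286 · 3048 = 3483864.

3483864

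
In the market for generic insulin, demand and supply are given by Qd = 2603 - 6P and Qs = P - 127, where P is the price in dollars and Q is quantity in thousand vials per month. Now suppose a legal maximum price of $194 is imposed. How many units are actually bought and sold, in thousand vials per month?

67

Without the control the market clears where 2603 - 6P = P - 127, i.e. P* = 390 and Q* = 263.
Since 194 < 390, the ceiling is binding.
At P = 194: Qd = 2603 - 6·194 = 1439 and Qs = 194 - 127 = 67.
The quantity actually transacted is the short side, supply: 67.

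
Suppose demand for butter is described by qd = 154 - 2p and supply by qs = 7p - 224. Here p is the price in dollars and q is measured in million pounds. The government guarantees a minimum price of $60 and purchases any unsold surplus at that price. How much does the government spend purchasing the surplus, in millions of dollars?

9720

In a free market, 154 - 2p = 7p - 224 gives the equilibrium p* = 42, q* = 70.
Because the floor (60) lies above the market-clearing price, it is binding.
At p = 60: qd = 154 - 2·60 = 34 and qs = 7·60 - 224 = 196.
Surplus = qs - qd = 162.
Government expenditure = surplus × support price = 162 × 60 = 9720.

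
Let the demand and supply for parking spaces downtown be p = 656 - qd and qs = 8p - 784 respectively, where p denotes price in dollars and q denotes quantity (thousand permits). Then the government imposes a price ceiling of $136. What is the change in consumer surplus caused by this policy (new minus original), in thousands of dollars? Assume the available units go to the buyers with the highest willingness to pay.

Rearranging demand gives qd = 656 - p. Equilibrium: 656 - p = 8p - 784, so 1440 = 9p and p* = 160, q* = 496.
Because the ceiling (136) lies below the market-clearing price, it is binding.
At p = 136: qd = 656 - 136 = 520 and qs = 8·136 - 784 = 304.
Consumer surplus without the control is ½ · (656 - 160) · 496 = 123008.
With the ceiling, 304 units are sold at 136 (assume they go to the highest-value buyers). The demand price at q = 304 is 352, so CS = ½ · [(656 - 136) + (352 - 136)] · 304 = 111872.
Change in consumer surplus = 111872 - 123008 = -11136.

-11136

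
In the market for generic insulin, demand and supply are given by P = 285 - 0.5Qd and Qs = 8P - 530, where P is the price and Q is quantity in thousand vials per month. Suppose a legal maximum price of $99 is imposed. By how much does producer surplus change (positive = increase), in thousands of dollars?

-3366

Rearranging demand gives Qd = 570 - 2P. Setting quantity demanded equal to quantity supplied, 570 - 2P = 8P - 530, gives P* = 110 and Q* = 350.
Since 99 < 110, the ceiling is binding.
At P = 99: Qd = 570 - 2·99 = 372 and Qs = 8·99 - 530 = 262.
Producer surplus without the control is ½ · (110 - 66.25) · 350 = 7656.25.
With the ceiling, producers sell 262 units at 99, so PS = ½ · (99 - 66.25) · 262 = 4290.25.
Change in producer surplus = 4290.25 - 7656.25 = -3366.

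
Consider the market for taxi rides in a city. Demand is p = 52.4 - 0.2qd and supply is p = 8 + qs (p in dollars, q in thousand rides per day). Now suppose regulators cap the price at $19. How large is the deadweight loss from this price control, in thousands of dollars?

405.6

Rearranging demand gives qd = 262 - 5p; rearranging supply gives qs = p - 8. Without the control the market clears where 262 - 5p = p - 8, i.e. p* = 45 and q* = 37.
Since 19 < 45, the ceiling is binding.
At p = 19: qd = 262 - 5·19 = 167 and qs = 19 - 8 = 11.
Quantity traded falls to 11. At q = 11 the demand price is (262 - 11)/5 = 50.2 and the supply price is 8 + 11 = 19.
Deadweight loss = ½ · (50.2 - 19) · (37 - 11) = ½ · 31.2 · 26 = 405.6.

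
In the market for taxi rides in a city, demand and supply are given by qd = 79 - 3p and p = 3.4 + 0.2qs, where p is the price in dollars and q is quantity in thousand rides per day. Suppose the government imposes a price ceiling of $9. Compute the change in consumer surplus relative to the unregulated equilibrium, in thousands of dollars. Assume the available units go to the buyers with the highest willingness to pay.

46.5

Rearranging supply gives qs = 5p - 17. Without the control the market clears where 79 - 3p = 5p - 17, i.e. p* = 12 and q* = 43.
Because the ceiling (9) lies below the market-clearing price, it is binding.
At p = 9: qd = 79 - 3·9 = 52 and qs = 5·9 - 17 = 28.
Consumer surplus without the control is ½ · (79/3 - 12) · 43 = 1849/6.
With the ceiling, 28 units are sold at 9 (assume they go to the highest-value buyers). The demand price at q = 28 is 17, so CS = ½ · [(79/3 - 9) + (17 - 9)] · 28 = 1064/3.
Change in consumer surplus = 1064/3 - 1849/6 = 46.5.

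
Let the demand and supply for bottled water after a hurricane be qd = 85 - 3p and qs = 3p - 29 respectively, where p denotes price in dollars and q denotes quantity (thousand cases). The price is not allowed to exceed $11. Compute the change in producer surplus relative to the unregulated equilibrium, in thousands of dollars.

In a free market, 85 - 3p = 3p - 29 gives the equilibrium p* = 19, q* = 28.
Since 11 < 19, the ceiling is binding.
At p = 11: qd = 85 - 3·11 = 52 and qs = 3·11 - 29 = 4.
Producer surplus without the control is ½ · (19 - 29/3) · 28 = 392/3.
With the ceiling, producers sell 4 units at 11, so PS = ½ · (11 - 29/3) · 4 = 8/3.
Change in producer surplus = 8/3 - 392/3 = -128.

-128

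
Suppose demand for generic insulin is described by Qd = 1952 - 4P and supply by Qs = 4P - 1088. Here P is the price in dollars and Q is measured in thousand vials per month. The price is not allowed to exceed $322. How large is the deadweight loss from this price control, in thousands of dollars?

13456

Equilibrium: 1952 - 4P = 4P - 1088, so 3040 = 8P and P* = 380, Q* = 432.
Because the ceiling (322) lies below the market-clearing price, it is binding.
At P = 322: Qd = 1952 - 4·322 = 664 and Qs = 4·322 - 1088 = 200.
Quantity traded falls to 200. At Q = 200 the demand price is (1952 - 200)/4 = 438 and the supply price is (1088 + 200)/4 = 322.
Deadweight loss = ½ · (438 - 322) · (432 - 200) = ½ · 116 · 232 = 13456.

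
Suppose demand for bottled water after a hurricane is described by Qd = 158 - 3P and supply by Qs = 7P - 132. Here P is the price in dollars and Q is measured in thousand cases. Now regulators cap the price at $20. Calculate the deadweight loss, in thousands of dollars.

Equilibrium: 158 - 3P = 7P - 132, so 290 = 10P and P* = 29, Q* = 71.
The ceiling of 20 is below the equilibrium price 29, so it binds.
At P = 20: Qd = 158 - 3·20 = 98 and Qs = 7·20 - 132 = 8.
Quantity traded falls to 8. At Q = 8 the demand price is (158 - 8)/3 = 50 and the supply price is (132 + 8)/7 = 20.
Deadweight loss = ½ · (50 - 20) · (71 - 8) = ½ · 30 · 63 = 945.

945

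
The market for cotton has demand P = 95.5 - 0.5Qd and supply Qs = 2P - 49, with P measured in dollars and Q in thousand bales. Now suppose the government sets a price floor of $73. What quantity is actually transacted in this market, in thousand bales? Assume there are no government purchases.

Rearranging demand gives Qd = 191 - 2P. In a free market, 191 - 2P = 2P - 49 gives the equilibrium P* = 60, Q* = 71.
Since 73 > 60, the floor is binding.
At P = 73: Qd = 191 - 2·73 = 45 and Qs = 2·73 - 49 = 97.
The quantity actually transacted is the short side, demand: 45.

45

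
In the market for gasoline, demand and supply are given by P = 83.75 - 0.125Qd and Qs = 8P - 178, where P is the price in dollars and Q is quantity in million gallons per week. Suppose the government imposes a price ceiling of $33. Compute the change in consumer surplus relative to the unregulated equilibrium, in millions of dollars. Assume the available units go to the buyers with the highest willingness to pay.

120

Rearranging demand gives Qd = 670 - 8P. In a free market, 670 - 8P = 8P - 178 gives the equilibrium P* = 53, Q* = 246.
Since 33 < 53, the ceiling is binding.
At P = 33: Qd = 670 - 8·33 = 406 and Qs = 8·33 - 178 = 86.
Consumer surplus without the control is ½ · (83.75 - 53) · 246 = 3782.25.
With the ceiling, 86 units are sold at 33 (assume they go to the highest-value buyers). The demand price at Q = 86 is 73, so CS = ½ · [(83.75 - 33) + (73 - 33)] · 86 = 3902.25.
Change in consumer surplus = 3902.25 - 3782.25 = 120.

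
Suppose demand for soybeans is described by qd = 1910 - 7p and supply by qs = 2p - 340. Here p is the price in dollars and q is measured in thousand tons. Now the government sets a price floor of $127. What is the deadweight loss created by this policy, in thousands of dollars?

Equilibrium: 1910 - 7p = 2p - 340, so 2250 = 9p and p* = 250, q* = 160.
The floor of 127 is below the equilibrium price 250, so it is not binding; the market clears at p* = 250, q* = 160.
Since the control does not bind, no trades are prevented and deadweight loss is zero.

0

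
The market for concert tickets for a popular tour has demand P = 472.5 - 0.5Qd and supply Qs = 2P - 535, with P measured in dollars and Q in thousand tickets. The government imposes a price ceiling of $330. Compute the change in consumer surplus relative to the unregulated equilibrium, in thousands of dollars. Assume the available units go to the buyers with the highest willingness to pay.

3400

Rearranging demand gives Qd = 945 - 2P. Equilibrium: 945 - 2P = 2P - 535, so 1480 = 4P and P* = 370, Q* = 205.
Because the ceiling (330) lies below the market-clearing price, it is binding.
At P = 330: Qd = 945 - 2·330 = 285 and Qs = 2·330 - 535 = 125.
Consumer surplus without the control is ½ · (472.5 - 370) · 205 = 10506.25.
With the ceiling, 125 units are sold at 330 (assume they go to the highest-value buyers). The demand price at Q = 125 is 410, so CS = ½ · [(472.5 - 330) + (410 - 330)] · 125 = 13906.25.
Change in consumer surplus = 13906.25 - 10506.25 = 3400.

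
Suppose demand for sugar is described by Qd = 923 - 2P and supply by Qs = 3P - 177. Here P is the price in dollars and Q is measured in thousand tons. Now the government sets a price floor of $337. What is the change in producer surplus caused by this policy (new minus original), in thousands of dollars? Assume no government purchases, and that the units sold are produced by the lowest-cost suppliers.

20007

In a free market, 923 - 2P = 3P - 177 gives the equilibrium P* = 220, Q* = 483.
Since 337 > 220, the floor is binding.
At P = 337: Qd = 923 - 2·337 = 249 and Qs = 3·337 - 177 = 834.
Producer surplus without the control is ½ · (220 - 59) · 483 = 38881.5.
With the floor, 249 units are sold at 337. The supply price at Q = 249 is 142, so PS = ½ · [(337 - 59) + (337 - 142)] · 249 = 58888.5.
Change in producer surplus = 58888.5 - 38881.5 = 20007.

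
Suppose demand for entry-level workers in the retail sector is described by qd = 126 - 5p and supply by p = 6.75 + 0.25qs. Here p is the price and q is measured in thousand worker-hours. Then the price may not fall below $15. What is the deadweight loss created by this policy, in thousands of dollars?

Rearranging supply gives qs = 4p - 27. Equilibrium: 126 - 5p = 4p - 27, so 153 = 9p and p* = 17, q* = 41.
The floor of 15 is below the equilibrium price 17, so it is not binding; the market clears at p* = 17, q* = 41.
Since the control does not bind, no trades are prevented and deadweight loss is zero.

0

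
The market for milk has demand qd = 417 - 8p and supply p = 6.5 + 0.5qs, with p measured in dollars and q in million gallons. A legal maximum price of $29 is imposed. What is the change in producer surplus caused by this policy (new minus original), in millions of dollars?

Rearranging supply gives qs = 2p - 13. Equilibrium: 417 - 8p = 2p - 13, so 430 = 10p and p* = 43, q* = 73.
The ceiling of 29 is below the equilibrium price 43, so it binds.
At p = 29: qd = 417 - 8·29 = 185 and qs = 2·29 - 13 = 45.
Producer surplus without the control is ½ · (43 - 6.5) · 73 = 1332.25.
With the ceiling, producers sell 45 units at 29, so PS = ½ · (29 - 6.5) · 45 = 506.25.
Change in producer surplus = 506.25 - 1332.25 = -826.

-826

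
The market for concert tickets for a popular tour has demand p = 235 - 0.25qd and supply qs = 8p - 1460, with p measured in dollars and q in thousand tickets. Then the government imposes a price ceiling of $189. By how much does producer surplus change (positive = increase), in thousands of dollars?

Rearranging demand gives qd = 940 - 4p. Without the control the market clears where 940 - 4p = 8p - 1460, i.e. p* = 200 and q* = 140.
The ceiling of 189 is below the equilibrium price 200, so it binds.
At p = 189: qd = 940 - 4·189 = 184 and qs = 8·189 - 1460 = 52.
Producer surplus without the control is ½ · (200 - 182.5) · 140 = 1225.
With the ceiling, producers sell 52 units at 189, so PS = ½ · (189 - 182.5) · 52 = 169.
Change in producer surplus = 169 - 1225 = -1056.

-1056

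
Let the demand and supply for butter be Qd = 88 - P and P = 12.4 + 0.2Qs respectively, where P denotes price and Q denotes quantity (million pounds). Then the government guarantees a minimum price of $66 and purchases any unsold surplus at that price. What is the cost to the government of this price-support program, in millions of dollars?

16236

Rearranging supply gives Qs = 5P - 62. Without the control the market clears where 88 - P = 5P - 62, i.e. P* = 25 and Q* = 63.
Because the floor (66) lies above the market-clearing price, it is binding.
At P = 66: Qd = 88 - 66 = 22 and Qs = 5·66 - 62 = 268.
Surplus = Qs - Qd = 246.
Government expenditure = surplus × support price = 246 × 66 = 16236.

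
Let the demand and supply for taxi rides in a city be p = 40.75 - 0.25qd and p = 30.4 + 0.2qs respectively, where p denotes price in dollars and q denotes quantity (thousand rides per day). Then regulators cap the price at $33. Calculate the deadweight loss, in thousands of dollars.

22.5

Rearranging demand gives qd = 163 - 4p; rearranging supply gives qs = 5p - 152. In a free market, 163 - 4p = 5p - 152 gives the equilibrium p* = 35, q* = 23.
The ceiling of 33 is below the equilibrium price 35, so it binds.
At p = 33: qd = 163 - 4·33 = 31 and qs = 5·33 - 152 = 13.
Quantity traded falls to 13. At q = 13 the demand price is (163 - 13)/4 = 37.5 and the supply price is (152 + 13)/5 = 33.
Deadweight loss = ½ · (37.5 - 33) · (23 - 13) = ½ · 4.5 · 10 = 22.5.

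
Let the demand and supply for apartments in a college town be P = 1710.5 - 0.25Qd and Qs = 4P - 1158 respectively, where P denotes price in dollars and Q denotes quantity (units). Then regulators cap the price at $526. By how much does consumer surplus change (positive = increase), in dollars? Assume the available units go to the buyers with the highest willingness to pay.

Rearranging demand gives Qd = 6842 - 4P. In a free market, 6842 - 4P = 4P - 1158 gives the equilibrium P* = 1000, Q* = 2842.
Because the ceiling (526) lies below the market-clearing price, it is binding.
At P = 526: Qd = 6842 - 4·526 = 4738 and Qs = 4·526 - 1158 = 946.
Consumer surplus without the control is ½ · (1710.5 - 1000) · 2842 = 1009620.5.
With the ceiling, 946 units are sold at 526 (assume they go to the highest-value buyers). The demand price at Q = 946 is 1474, so CS = ½ · [(1710.5 - 526) + (1474 - 526)] · 946 = 1008672.5.
Change in consumer surplus = 1008672.5 - 1009620.5 = -948.

-948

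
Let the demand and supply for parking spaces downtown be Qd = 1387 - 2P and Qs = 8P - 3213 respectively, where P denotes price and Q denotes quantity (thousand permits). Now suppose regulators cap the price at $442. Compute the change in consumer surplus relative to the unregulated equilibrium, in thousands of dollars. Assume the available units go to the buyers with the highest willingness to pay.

Equilibrium: 1387 - 2P = 8P - 3213, so 4600 = 10P and P* = 460, Q* = 467.
The ceiling of 442 is below the equilibrium price 460, so it binds.
At P = 442: Qd = 1387 - 2·442 = 503 and Qs = 8·442 - 3213 = 323.
Consumer surplus without the control is ½ · (693.5 - 460) · 467 = 54522.25.
With the ceiling, 323 units are sold at 442 (assume they go to the highest-value buyers). The demand price at Q = 323 is 532, so CS = ½ · [(693.5 - 442) + (532 - 442)] · 323 = 55152.25.
Change in consumer surplus = 55152.25 - 54522.25 = 630.

630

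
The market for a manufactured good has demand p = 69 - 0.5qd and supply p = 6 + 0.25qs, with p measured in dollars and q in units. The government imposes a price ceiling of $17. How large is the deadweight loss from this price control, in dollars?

Rearranging demand gives qd = 138 - 2p; rearranging supply gives qs = 4p - 24. Equilibrium: 138 - 2p = 4p - 24, so 162 = 6p and p* = 27, q* = 84.
The ceiling of 17 is below the equilibrium price 27, so it binds.
At p = 17: qd = 138 - 2·17 = 104 and qs = 4·17 - 24 = 44.
Quantity traded falls to 44. At q = 44 the demand price is (138 - 44)/2 = 47 and the supply price is (24 + 44)/4 = 17.
Deadweight loss = ½ · (47 - 17) · (84 - 44) = ½ · 30 · 40 = 600.

600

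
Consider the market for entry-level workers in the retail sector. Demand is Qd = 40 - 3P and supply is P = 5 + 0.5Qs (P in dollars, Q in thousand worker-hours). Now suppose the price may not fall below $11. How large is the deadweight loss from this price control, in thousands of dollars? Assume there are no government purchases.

3.75

Rearranging supply gives Qs = 2P - 10. Setting quantity demanded equal to quantity supplied, 40 - 3P = 2P - 10, gives P* = 10 and Q* = 10.
The floor of 11 is above the equilibrium price 10, so it binds.
At P = 11: Qd = 40 - 3·11 = 7 and Qs = 2·11 - 10 = 12.
Quantity traded falls to 7. At Q = 7 the demand price is (40 - 7)/3 = 11 and the supply price is (10 + 7)/2 = 8.5.
Deadweight loss = ½ · (11 - 8.5) · (10 - 7) = ½ · 2.5 · 3 = 3.75.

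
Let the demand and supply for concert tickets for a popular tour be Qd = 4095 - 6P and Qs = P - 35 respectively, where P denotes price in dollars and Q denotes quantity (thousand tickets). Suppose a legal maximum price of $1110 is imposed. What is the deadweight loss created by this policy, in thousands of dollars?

Equilibrium: 4095 - 6P = P - 35, so 4130 = 7P and P* = 590, Q* = 555.
The ceiling of 1110 is above the equilibrium price 590, so it is not binding; the market clears at P* = 590, Q* = 555.
Since the control does not bind, no trades are prevented and deadweight loss is zero.

0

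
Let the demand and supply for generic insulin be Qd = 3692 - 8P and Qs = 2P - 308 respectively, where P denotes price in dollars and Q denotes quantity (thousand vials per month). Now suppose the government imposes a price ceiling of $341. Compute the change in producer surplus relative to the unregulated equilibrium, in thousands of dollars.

Without the control the market clears where 3692 - 8P = 2P - 308, i.e. P* = 400 and Q* = 492.
Because the ceiling (341) lies below the market-clearing price, it is binding.
At P = 341: Qd = 3692 - 8·341 = 964 and Qs = 2·341 - 308 = 374.
Producer surplus without the control is ½ · (400 - 154) · 492 = 60516.
With the ceiling, producers sell 374 units at 341, so PS = ½ · (341 - 154) · 374 = 34969.
Change in producer surplus = 34969 - 60516 = -25547.

-25547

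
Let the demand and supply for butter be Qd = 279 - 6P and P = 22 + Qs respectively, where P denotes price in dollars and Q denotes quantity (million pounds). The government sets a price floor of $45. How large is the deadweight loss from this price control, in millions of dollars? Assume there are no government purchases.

Rearranging supply gives Qs = P - 22. Setting quantity demanded equal to quantity supplied, 279 - 6P = P - 22, gives P* = 43 and Q* = 21.
The floor of 45 is above the equilibrium price 43, so it binds.
At P = 45: Qd = 279 - 6·45 = 9 and Qs = 45 - 22 = 23.
Quantity traded falls to 9. At Q = 9 the demand price is (279 - 9)/6 = 45 and the supply price is 22 + 9 = 31.
Deadweight loss = ½ · (45 - 31) · (21 - 9) = ½ · 14 · 12 = 84.

84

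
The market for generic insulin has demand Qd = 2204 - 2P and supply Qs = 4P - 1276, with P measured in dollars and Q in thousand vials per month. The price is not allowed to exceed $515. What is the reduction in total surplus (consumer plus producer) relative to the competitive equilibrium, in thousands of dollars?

25350

Setting quantity demanded equal to quantity supplied, 2204 - 2P = 4P - 1276, gives P* = 580 and Q* = 1044.
Because the ceiling (515) lies below the market-clearing price, it is binding.
At P = 515: Qd = 2204 - 2·515 = 1174 and Qs = 4·515 - 1276 = 784.
Quantity traded falls to 784. At Q = 784 the demand price is (2204 - 784)/2 = 710 and the supply price is (1276 + 784)/4 = 515.
Deadweight loss = ½ · (710 - 515) · (1044 - 784) = ½ · 195 · 260 = 25350.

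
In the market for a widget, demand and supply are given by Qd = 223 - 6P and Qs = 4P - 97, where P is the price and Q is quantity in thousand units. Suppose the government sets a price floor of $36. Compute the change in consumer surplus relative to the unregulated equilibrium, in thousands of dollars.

-76

Equilibrium: 223 - 6P = 4P - 97, so 320 = 10P and P* = 32, Q* = 31.
The floor of 36 is above the equilibrium price 32, so it binds.
At P = 36: Qd = 223 - 6·36 = 7 and Qs = 4·36 - 97 = 47.
Consumer surplus without the control is ½ · (223/6 - 32) · 31 = 961/12.
With the floor, consumers buy 7 units at 36, so CS = ½ · (223/6 - 36) · 7 = 49/12.
Change in consumer surplus = 49/12 - 961/12 = -76.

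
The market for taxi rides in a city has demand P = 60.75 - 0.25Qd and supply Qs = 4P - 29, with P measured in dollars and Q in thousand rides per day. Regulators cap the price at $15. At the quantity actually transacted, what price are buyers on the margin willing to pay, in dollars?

Rearranging demand gives Qd = 243 - 4P. In a free market, 243 - 4P = 4P - 29 gives the equilibrium P* = 34, Q* = 107.
Since 15 < 34, the ceiling is binding.
At P = 15: Qd = 243 - 4·15 = 183 and Qs = 4·15 - 29 = 31.
Only 31 units reach the market. On the demand curve, the marginal buyer's willingness to pay at Q = 31 is (243 - 31)/4 = 53.

53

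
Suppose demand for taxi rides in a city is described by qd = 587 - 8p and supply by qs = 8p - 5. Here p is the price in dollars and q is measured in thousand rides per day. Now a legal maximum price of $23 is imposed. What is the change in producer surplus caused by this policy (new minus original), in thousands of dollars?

In a free market, 587 - 8p = 8p - 5 gives the equilibrium p* = 37, q* = 291.
The ceiling of 23 is below the equilibrium price 37, so it binds.
At p = 23: qd = 587 - 8·23 = 403 and qs = 8·23 - 5 = 179.
Producer surplus without the control is ½ · (37 - 0.625) · 291 = 5292.5625.
With the ceiling, producers sell 179 units at 23, so PS = ½ · (23 - 0.625) · 179 = 2002.5625.
Change in producer surplus = 2002.5625 - 5292.5625 = -3290.

-3290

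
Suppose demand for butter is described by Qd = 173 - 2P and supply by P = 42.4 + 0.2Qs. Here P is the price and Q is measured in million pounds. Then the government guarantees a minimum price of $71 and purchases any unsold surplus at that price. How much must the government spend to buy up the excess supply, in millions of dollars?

Rearranging supply gives Qs = 5P - 212. Setting quantity demanded equal to quantity supplied, 173 - 2P = 5P - 212, gives P* = 55 and Q* = 63.
Since 71 > 55, the floor is binding.
At P = 71: Qd = 173 - 2·71 = 31 and Qs = 5·71 - 212 = 143.
Surplus = Qs - Qd = 112.
Government expenditure = surplus × support price = 112 × 71 = 7952.

7952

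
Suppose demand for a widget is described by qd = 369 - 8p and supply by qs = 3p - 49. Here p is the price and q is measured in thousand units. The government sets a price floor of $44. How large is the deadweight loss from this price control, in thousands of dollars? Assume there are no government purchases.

528

Without the control the market clears where 369 - 8p = 3p - 49, i.e. p* = 38 and q* = 65.
Because the floor (44) lies above the market-clearing price, it is binding.
At p = 44: qd = 369 - 8·44 = 17 and qs = 3·44 - 49 = 83.
Quantity traded falls to 17. At q = 17 the demand price is (369 - 17)/8 = 44 and the supply price is (49 + 17)/3 = 22.
Deadweight loss = ½ · (44 - 22) · (65 - 17) = ½ · 22 · 48 = 528.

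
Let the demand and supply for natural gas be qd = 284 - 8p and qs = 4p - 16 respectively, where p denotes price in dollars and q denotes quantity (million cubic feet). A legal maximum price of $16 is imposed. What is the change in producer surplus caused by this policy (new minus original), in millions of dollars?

-594

Without the control the market clears where 284 - 8p = 4p - 16, i.e. p* = 25 and q* = 84.
The ceiling of 16 is below the equilibrium price 25, so it binds.
At p = 16: qd = 284 - 8·16 = 156 and qs = 4·16 - 16 = 48.
Producer surplus without the control is ½ · (25 - 4) · 84 = 882.
With the ceiling, producers sell 48 units at 16, so PS = ½ · (16 - 4) · 48 = 288.
Change in producer surplus = 288 - 882 = -594.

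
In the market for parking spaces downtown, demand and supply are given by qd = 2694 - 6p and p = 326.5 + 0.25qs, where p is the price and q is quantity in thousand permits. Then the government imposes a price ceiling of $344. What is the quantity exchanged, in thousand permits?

70

Rearranging supply gives qs = 4p - 1306. Setting quantity demanded equal to quantity supplied, 2694 - 6p = 4p - 1306, gives p* = 400 and q* = 294.
Since 344 < 400, the ceiling is binding.
At p = 344: qd = 2694 - 6·344 = 630 and qs = 4·344 - 1306 = 70.
The quantity actually transacted is the short side, supply: 70.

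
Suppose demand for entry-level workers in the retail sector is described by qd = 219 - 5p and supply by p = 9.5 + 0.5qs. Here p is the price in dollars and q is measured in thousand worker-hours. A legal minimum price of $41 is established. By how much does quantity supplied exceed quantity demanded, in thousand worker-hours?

Rearranging supply gives qs = 2p - 19. In a free market, 219 - 5p = 2p - 19 gives the equilibrium p* = 34, q* = 49.
Because the floor (41) lies above the market-clearing price, it is binding.
At p = 41: qd = 219 - 5·41 = 14 and qs = 2·41 - 19 = 63.
Surplus = qs - qd = 63 - 14 = 49.

49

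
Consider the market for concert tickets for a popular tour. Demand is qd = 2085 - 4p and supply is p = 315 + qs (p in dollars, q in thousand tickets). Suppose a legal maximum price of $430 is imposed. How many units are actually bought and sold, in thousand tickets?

115

Rearranging supply gives qs = p - 315. Without the control the market clears where 2085 - 4p = p - 315, i.e. p* = 480 and q* = 165.
The ceiling of 430 is below the equilibrium price 480, so it binds.
At p = 430: qd = 2085 - 4·430 = 365 and qs = 430 - 315 = 115.
The quantity actually transacted is the short side, supply: 115.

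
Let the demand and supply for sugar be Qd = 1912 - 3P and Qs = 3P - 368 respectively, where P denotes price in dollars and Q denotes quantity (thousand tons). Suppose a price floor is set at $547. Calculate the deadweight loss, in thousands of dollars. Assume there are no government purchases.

83667

Equilibrium: 1912 - 3P = 3P - 368, so 2280 = 6P and P* = 380, Q* = 772.
The floor of 547 is above the equilibrium price 380, so it binds.
At P = 547: Qd = 1912 - 3·547 = 271 and Qs = 3·547 - 368 = 1273.
Quantity traded falls to 271. At Q = 271 the demand price is (1912 - 271)/3 = 547 and the supply price is (368 + 271)/3 = 213.
Deadweight loss = ½ · (547 - 213) · (772 - 271) = ½ · 334 · 501 = 83667.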